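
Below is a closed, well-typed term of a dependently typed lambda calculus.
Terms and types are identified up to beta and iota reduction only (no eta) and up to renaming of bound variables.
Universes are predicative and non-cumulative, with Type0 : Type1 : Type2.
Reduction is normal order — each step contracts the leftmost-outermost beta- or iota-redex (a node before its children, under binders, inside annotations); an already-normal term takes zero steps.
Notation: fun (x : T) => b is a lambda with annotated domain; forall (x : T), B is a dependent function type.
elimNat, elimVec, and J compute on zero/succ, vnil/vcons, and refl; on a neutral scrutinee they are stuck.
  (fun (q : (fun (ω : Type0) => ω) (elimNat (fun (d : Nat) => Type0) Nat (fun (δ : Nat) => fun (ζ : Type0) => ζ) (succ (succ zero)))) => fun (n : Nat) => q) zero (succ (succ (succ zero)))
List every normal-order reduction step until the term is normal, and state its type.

reduction (normal order):
  (fun (q : (fun (ω : Type0) => ω) (elimNat (fun (d : Nat) => Type0) Nat (fun (δ : Nat) => fun (ζ : Type0) => ζ) (succ (succ zero)))) => fun (n : Nat) => q) zero (succ (succ (succ zero)))
  ~> (fun (q : Nat) => zero) (succ (succ (succ zero)))
  ~> zero
inferred type:
  Nat


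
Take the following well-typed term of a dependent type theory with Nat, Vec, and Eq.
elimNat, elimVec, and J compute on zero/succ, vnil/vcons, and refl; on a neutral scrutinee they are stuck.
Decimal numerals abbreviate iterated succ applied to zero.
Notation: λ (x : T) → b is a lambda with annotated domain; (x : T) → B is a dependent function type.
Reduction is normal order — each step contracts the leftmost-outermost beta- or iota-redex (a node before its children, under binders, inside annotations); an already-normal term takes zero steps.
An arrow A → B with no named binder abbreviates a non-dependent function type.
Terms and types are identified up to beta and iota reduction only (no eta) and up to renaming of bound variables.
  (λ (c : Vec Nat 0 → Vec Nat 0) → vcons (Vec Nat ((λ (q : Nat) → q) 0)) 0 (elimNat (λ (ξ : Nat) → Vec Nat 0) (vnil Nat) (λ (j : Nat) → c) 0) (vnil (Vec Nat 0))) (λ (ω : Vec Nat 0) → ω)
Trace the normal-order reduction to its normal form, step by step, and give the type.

reduction (normal order):
  (λ (c : Vec Nat 0 → Vec Nat 0) → vcons (Vec Nat ((λ (q : Nat) → q) 0)) 0 (elimNat (λ (ξ : Nat) → Vec Nat 0) (vnil Nat) (λ (j : Nat) → c) 0) (vnil (Vec Nat 0))) (λ (ω : Vec Nat 0) → ω)
  ~> vcons (Vec Nat ((λ (c : Nat) → c) 0)) 0 (elimNat (λ (q : Nat) → Vec Nat 0) (vnil Nat) (λ (ξ : Nat) → λ (j : Vec Nat 0) → j) 0) (vnil (Vec Nat 0))
  ~> vcons (Vec Nat 0) 0 (elimNat (λ (c : Nat) → Vec Nat 0) (vnil Nat) (λ (q : Nat) → λ (ξ : Vec Nat 0) → ξ) 0) (vnil (Vec Nat 0))
  ~> vcons (Vec Nat 0) 0 (vnil Nat) (vnil (Vec Nat 0))
inferred type:
  Vec (Vec Nat 0) 1


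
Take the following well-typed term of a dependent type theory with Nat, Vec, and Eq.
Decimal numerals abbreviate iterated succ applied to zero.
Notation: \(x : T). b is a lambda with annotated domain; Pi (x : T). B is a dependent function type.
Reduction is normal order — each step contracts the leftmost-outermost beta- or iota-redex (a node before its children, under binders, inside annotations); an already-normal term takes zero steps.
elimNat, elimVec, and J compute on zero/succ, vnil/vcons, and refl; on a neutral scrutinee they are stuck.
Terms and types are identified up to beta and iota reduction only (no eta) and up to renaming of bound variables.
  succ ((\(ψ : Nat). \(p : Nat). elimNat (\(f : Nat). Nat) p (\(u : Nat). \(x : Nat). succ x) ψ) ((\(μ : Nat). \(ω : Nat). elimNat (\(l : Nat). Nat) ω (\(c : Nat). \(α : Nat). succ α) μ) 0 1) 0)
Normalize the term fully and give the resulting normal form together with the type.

normal form:
  2
type:
  Nat


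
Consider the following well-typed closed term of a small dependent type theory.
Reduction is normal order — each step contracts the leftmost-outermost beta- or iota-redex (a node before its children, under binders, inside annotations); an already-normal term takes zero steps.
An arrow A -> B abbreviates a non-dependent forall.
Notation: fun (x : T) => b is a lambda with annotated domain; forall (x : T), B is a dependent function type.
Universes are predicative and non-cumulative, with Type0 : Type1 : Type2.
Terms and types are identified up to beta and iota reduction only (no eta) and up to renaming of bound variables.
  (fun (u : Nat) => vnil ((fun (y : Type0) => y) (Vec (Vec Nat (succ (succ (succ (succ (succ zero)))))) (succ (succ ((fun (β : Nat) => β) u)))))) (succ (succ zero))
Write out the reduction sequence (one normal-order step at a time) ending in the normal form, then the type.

reduction (normal order):
  (fun (u : Nat) => vnil ((fun (y : Type0) => y) (Vec (Vec Nat (succ (succ (succ (succ (succ zero)))))) (succ (succ ((fun (β : Nat) => β) u)))))) (succ (succ zero))
  ~> vnil ((fun (u : Type0) => u) (Vec (Vec Nat (succ (succ (succ (succ (succ zero)))))) (succ (succ ((fun (y : Nat) => y) (succ (succ zero)))))))
  ~> vnil (Vec (Vec Nat (succ (succ (succ (succ (succ zero)))))) (succ (succ ((fun (u : Nat) => u) (succ (succ zero))))))
  ~> vnil (Vec (Vec Nat (succ (succ (succ (succ (succ zero)))))) (succ (succ (succ (succ zero)))))
type:
  Vec (Vec (Vec Nat (succ (succ (succ (succ (succ zero)))))) (succ (succ (succ (succ zero))))) zero


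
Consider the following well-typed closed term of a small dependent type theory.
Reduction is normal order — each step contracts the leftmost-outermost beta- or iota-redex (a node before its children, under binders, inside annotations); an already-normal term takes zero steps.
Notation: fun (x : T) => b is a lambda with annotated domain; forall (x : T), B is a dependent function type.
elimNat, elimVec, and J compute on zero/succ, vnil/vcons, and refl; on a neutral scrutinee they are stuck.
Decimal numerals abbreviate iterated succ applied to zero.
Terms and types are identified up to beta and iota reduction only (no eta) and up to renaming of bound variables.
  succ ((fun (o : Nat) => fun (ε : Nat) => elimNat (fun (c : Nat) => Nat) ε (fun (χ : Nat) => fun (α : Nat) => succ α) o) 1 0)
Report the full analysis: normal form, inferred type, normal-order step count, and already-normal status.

normal form:
  2
type:
  Nat
normal-order step count: 6
term was already normal: no
first redex: a beta-redex


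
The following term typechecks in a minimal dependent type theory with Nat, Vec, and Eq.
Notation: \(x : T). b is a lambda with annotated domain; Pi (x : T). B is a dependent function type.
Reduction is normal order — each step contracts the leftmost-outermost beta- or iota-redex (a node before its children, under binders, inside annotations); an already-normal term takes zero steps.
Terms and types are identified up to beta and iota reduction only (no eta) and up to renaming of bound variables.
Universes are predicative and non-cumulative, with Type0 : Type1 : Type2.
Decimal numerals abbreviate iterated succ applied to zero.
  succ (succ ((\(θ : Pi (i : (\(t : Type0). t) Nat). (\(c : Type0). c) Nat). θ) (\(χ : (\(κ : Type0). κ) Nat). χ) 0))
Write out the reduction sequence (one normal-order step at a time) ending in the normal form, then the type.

normal-order reduction sequence:
  succ (succ ((\(θ : Pi (i : (\(t : Type0). t) Nat). (\(c : Type0). c) Nat). θ) (\(χ : (\(κ : Type0). κ) Nat). χ) 0))
  ~> succ (succ ((\(θ : (\(i : Type0). i) Nat). θ) 0))
  ~> 2
type:
  Nat


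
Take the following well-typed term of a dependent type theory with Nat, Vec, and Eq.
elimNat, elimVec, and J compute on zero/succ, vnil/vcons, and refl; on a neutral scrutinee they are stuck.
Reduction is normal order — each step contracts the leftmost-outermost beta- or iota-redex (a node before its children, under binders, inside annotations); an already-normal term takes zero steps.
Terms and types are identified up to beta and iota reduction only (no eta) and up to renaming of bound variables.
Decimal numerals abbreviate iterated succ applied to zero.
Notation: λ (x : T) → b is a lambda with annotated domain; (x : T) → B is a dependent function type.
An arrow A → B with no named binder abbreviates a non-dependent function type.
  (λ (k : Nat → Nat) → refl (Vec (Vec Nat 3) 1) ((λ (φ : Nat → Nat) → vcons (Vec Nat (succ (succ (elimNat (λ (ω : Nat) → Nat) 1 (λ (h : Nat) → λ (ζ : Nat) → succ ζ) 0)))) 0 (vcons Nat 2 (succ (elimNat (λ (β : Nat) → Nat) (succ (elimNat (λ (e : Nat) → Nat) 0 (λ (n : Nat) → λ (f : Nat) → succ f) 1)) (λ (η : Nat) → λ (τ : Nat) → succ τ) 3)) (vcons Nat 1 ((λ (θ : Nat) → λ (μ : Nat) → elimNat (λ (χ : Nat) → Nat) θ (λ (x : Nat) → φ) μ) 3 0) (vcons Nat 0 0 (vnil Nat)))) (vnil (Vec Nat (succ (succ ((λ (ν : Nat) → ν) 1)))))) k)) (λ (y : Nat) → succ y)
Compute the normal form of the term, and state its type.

reduced normal form:
  refl (Vec (Vec Nat 3) 1) (vcons (Vec Nat 3) 0 (vcons Nat 2 6 (vcons Nat 1 3 (vcons Nat 0 0 (vnil Nat)))) (vnil (Vec Nat 3)))
the term's type:
  Eq (Vec (Vec Nat 3) 1) (vcons (Vec Nat 3) 0 (vcons Nat 2 6 (vcons Nat 1 3 (vcons Nat 0 0 (vnil Nat)))) (vnil (Vec Nat 3))) (vcons (Vec Nat 3) 0 (vcons Nat 2 6 (vcons Nat 1 3 (vcons Nat 0 0 (vnil Nat)))) (vnil (Vec Nat 3)))


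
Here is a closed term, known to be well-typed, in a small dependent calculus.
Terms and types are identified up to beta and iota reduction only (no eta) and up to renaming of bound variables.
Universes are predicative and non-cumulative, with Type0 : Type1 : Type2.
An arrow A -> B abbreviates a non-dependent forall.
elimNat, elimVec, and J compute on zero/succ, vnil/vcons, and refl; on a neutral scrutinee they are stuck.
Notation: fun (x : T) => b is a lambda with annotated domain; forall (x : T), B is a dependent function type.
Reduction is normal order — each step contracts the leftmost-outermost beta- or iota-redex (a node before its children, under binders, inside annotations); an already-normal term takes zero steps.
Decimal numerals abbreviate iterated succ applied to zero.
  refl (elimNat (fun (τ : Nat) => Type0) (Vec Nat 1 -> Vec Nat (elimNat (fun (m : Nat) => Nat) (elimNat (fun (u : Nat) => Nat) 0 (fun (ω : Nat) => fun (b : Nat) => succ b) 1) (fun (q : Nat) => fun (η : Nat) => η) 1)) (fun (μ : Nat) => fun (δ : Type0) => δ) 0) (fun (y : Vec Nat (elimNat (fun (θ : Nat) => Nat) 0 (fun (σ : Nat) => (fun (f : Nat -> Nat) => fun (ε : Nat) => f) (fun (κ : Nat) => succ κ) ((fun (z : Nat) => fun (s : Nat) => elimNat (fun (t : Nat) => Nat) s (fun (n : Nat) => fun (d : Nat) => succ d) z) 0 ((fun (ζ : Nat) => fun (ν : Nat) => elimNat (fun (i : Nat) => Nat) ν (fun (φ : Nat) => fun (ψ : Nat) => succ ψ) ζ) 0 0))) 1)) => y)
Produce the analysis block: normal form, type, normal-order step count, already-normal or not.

reduced normal form:
  refl (Vec Nat 1 -> Vec Nat 1) (fun (τ : Vec Nat 1) => τ)
the term's type:
  Eq (Vec Nat 1 -> Vec Nat 1) (fun (τ : Vec Nat 1) => τ) (fun (m : Vec Nat 1) => m)
normal-order step count: 15
started in normal form: no
first redex: an elimNat iota-redex


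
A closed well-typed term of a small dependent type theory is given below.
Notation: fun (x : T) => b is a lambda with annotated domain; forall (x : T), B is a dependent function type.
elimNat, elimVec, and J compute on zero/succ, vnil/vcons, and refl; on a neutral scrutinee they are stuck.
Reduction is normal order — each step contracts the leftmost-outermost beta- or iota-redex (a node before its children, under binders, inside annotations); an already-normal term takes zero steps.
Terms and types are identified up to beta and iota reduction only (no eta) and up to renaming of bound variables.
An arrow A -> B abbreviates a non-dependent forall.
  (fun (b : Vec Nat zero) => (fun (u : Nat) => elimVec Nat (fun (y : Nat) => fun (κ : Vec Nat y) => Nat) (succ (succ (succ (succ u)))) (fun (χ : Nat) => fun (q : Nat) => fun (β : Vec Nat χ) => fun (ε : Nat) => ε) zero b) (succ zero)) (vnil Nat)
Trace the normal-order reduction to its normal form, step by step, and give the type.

reduction (normal order):
  (fun (b : Vec Nat zero) => (fun (u : Nat) => elimVec Nat (fun (y : Nat) => fun (κ : Vec Nat y) => Nat) (succ (succ (succ (succ u)))) (fun (χ : Nat) => fun (q : Nat) => fun (β : Vec Nat χ) => fun (ε : Nat) => ε) zero b) (succ zero)) (vnil Nat)
  ~> (fun (b : Nat) => elimVec Nat (fun (u : Nat) => fun (y : Vec Nat u) => Nat) (succ (succ (succ (succ b)))) (fun (κ : Nat) => fun (χ : Nat) => fun (q : Vec Nat κ) => fun (β : Nat) => β) zero (vnil Nat)) (succ zero)
  ~> elimVec Nat (fun (b : Nat) => fun (u : Vec Nat b) => Nat) (succ (succ (succ (succ (succ zero))))) (fun (y : Nat) => fun (κ : Nat) => fun (χ : Vec Nat y) => fun (q : Nat) => q) zero (vnil Nat)
  ~> succ (succ (succ (succ (succ zero))))
type:
  Nat


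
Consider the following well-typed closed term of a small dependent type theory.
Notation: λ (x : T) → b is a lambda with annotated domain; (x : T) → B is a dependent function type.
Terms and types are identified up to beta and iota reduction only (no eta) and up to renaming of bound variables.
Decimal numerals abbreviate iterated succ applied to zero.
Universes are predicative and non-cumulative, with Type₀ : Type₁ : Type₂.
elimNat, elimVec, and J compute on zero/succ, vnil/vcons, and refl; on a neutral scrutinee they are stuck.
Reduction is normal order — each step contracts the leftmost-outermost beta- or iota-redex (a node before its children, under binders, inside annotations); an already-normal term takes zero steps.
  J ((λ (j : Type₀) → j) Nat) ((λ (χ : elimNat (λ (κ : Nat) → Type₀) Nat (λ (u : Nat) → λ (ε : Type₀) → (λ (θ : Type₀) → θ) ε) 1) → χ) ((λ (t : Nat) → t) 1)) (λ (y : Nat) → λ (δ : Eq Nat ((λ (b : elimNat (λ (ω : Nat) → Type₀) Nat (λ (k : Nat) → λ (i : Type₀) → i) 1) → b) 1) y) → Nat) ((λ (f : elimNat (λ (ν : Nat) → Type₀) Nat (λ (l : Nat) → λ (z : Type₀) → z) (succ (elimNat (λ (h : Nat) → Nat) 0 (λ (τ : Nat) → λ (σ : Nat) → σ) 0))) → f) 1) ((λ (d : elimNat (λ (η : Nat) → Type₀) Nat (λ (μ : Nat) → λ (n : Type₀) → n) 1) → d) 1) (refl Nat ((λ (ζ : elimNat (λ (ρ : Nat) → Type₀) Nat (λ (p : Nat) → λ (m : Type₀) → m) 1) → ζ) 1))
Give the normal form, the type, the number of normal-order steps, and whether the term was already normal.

normal form:
  1
type:
  Nat
steps to reach normal form (normal order): 2
started in normal form: no
first contracted redex: a J iota-redex


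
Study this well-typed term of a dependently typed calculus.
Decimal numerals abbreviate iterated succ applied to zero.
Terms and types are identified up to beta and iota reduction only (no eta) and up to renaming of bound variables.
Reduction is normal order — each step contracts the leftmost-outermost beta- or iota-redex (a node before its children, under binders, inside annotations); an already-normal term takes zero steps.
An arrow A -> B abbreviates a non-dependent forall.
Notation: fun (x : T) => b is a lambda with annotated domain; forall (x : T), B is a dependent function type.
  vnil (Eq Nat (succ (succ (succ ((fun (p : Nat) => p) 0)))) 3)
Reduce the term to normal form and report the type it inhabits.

reduced normal form:
  vnil (Eq Nat 3 3)
the term's type:
  Vec (Eq Nat 3 3) 0
observation: the first redex contracted is a beta-redex; the normal form is reached in 1 normal-order step.


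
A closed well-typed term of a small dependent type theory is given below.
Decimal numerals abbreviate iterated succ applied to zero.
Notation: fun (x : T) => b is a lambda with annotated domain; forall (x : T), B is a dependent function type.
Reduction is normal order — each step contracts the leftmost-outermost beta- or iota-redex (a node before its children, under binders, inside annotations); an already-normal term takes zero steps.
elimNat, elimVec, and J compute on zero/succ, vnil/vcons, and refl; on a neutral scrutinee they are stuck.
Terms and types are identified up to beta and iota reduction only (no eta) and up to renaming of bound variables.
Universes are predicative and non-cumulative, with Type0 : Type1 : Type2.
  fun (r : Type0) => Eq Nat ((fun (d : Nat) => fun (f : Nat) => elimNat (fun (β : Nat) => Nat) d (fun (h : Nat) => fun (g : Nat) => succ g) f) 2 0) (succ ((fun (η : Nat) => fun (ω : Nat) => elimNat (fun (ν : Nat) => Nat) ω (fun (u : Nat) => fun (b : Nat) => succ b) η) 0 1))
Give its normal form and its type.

reduced normal form:
  fun (r : Type0) => Eq Nat 2 2
the term's type:
  forall (r : Type0), Type0


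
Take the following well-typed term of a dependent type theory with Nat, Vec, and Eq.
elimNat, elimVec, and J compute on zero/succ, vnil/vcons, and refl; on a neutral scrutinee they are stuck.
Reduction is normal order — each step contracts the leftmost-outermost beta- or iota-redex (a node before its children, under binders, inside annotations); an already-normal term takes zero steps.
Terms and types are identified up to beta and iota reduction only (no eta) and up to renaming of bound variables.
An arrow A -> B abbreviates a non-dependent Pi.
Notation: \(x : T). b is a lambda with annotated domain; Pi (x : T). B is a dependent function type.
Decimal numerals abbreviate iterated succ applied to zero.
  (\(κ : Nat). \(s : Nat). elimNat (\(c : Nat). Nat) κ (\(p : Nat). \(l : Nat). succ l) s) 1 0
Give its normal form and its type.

normal form:
  1
inferred type:
  Nat


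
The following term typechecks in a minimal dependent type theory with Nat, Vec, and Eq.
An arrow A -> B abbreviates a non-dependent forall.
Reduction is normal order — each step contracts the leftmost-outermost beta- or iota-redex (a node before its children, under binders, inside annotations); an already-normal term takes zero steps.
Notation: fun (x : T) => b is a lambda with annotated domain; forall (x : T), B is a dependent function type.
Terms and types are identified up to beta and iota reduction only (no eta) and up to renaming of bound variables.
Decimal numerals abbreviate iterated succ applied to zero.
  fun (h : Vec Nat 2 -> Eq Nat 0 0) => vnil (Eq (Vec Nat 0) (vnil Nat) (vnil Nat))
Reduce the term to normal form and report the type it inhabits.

normal form:
  fun (h : Vec Nat 2 -> Eq Nat 0 0) => vnil (Eq (Vec Nat 0) (vnil Nat) (vnil Nat))
type:
  (Vec Nat 2 -> Eq Nat 0 0) -> Vec (Eq (Vec Nat 0) (vnil Nat) (vnil Nat)) 0
observation: the term is already in normal form.


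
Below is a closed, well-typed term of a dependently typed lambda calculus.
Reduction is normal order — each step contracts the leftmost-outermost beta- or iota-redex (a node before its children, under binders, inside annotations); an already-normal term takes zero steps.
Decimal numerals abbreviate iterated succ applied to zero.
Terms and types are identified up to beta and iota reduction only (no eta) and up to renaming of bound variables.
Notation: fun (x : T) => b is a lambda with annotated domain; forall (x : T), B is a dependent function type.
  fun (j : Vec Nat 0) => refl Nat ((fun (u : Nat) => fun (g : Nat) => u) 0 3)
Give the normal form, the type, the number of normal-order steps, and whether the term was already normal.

reduced normal form:
  fun (j : Vec Nat 0) => refl Nat 0
type:
  forall (j : Vec Nat 0), Eq Nat 0 0
normal-order step count: 2
already normal: no
first redex: a beta-redex


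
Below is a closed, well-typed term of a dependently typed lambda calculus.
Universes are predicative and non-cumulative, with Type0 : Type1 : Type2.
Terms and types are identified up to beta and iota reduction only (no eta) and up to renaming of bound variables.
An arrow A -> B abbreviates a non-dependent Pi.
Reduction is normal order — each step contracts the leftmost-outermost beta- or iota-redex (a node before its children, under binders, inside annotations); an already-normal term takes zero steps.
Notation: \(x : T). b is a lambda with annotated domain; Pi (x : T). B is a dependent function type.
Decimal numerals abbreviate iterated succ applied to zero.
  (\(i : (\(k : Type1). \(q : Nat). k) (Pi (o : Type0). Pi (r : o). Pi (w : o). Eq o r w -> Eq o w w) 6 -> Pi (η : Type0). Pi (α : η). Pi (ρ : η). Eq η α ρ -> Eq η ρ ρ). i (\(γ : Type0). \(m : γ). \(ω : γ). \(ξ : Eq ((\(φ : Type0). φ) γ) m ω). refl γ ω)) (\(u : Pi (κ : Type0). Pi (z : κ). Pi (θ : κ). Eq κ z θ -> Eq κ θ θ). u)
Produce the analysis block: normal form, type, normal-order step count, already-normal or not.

reduced normal form:
  \(i : Type0). \(k : i). \(q : i). \(o : Eq i k q). refl i q
inferred type:
  Pi (i : Type0). Pi (k : i). Pi (q : i). Eq i k q -> Eq i q q
steps to reach normal form (normal order): 3
started in normal form: no
first redex: a beta-redex


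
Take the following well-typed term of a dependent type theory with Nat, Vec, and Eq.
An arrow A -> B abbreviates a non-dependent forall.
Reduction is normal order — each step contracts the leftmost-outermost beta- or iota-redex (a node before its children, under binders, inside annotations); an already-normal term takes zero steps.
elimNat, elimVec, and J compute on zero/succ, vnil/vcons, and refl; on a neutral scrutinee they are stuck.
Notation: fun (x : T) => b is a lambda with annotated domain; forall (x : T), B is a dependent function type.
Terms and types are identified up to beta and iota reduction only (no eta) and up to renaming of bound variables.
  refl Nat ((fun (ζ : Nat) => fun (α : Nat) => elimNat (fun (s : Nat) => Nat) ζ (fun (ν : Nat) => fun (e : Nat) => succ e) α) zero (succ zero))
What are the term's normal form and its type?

reduced normal form:
  refl Nat (succ zero)
inferred type:
  Eq Nat (succ zero) (succ zero)
observation: contracting a beta-redex first, the term normalizes in 6 steps.


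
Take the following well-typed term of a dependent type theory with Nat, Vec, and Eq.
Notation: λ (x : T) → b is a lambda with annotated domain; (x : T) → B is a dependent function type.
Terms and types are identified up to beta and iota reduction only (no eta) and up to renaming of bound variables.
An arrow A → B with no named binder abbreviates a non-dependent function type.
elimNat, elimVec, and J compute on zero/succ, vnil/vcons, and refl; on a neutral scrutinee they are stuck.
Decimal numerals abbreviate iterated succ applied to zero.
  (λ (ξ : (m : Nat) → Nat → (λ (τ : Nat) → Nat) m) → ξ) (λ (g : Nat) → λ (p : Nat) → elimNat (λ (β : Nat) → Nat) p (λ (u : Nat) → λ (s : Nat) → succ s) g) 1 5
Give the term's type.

the term's type:
  Nat


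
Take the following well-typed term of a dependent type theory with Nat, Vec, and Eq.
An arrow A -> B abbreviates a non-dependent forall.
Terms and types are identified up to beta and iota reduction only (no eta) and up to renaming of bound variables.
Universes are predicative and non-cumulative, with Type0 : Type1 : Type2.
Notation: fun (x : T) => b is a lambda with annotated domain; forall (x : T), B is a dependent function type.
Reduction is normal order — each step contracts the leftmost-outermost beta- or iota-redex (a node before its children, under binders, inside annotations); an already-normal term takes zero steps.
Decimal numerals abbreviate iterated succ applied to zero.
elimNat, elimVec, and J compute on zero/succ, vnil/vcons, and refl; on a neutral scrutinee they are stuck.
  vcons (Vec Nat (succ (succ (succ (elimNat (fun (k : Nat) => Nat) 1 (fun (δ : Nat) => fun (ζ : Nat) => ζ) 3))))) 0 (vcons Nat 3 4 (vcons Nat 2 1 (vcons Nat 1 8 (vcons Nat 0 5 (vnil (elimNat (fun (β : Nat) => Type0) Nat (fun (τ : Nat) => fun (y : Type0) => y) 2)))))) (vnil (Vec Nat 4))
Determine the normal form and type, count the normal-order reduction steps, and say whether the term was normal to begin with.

reduced normal form:
  vcons (Vec Nat 4) 0 (vcons Nat 3 4 (vcons Nat 2 1 (vcons Nat 1 8 (vcons Nat 0 5 (vnil Nat))))) (vnil (Vec Nat 4))
inferred type:
  Vec (Vec Nat 4) 1
steps to reach normal form (normal order): 17
term was already normal: no
first redex: an elimNat iota-redex


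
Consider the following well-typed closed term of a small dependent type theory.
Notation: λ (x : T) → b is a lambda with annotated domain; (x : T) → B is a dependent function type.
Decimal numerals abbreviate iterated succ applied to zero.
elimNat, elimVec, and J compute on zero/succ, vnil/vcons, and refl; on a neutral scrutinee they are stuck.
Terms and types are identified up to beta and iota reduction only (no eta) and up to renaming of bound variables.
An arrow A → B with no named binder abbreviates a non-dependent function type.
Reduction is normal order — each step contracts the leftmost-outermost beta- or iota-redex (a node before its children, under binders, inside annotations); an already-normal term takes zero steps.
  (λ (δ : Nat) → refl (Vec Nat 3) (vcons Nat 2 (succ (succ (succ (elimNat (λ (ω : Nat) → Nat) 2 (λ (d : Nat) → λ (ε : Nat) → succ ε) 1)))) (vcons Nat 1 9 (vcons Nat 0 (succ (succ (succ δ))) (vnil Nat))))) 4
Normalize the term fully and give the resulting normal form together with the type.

normal form:
  refl (Vec Nat 3) (vcons Nat 2 6 (vcons Nat 1 9 (vcons Nat 0 7 (vnil Nat))))
inferred type:
  Eq (Vec Nat 3) (vcons Nat 2 6 (vcons Nat 1 9 (vcons Nat 0 7 (vnil Nat)))) (vcons Nat 2 6 (vcons Nat 1 9 (vcons Nat 0 7 (vnil Nat))))
observation: normalization takes exactly 5 steps under the normal-order strategy.


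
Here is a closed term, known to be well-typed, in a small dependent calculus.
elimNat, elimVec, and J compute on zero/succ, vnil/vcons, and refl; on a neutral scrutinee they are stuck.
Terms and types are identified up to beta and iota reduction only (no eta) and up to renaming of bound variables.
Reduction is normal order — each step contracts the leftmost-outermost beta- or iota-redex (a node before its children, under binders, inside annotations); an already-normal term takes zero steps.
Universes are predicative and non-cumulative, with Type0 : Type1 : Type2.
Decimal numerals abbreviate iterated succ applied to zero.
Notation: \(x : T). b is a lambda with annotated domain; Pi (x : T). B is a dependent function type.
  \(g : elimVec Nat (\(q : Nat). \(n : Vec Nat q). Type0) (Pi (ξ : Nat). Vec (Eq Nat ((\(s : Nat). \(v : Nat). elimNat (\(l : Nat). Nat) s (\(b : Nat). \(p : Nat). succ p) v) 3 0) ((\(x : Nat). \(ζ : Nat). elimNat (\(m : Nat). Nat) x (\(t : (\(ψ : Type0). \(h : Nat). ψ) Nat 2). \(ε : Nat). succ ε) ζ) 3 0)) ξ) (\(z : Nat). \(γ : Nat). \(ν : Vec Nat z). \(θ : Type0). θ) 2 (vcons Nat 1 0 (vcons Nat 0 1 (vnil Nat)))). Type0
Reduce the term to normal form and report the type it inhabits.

normal form:
  \(g : Pi (q : Nat). Vec (Eq Nat 3 3) q). Type0
type:
  Pi (g : Pi (q : Nat). Vec (Eq Nat 3 3) q). Type1
observation: 17 normal-order steps normalize the term, beginning with an elimVec iota-redex.


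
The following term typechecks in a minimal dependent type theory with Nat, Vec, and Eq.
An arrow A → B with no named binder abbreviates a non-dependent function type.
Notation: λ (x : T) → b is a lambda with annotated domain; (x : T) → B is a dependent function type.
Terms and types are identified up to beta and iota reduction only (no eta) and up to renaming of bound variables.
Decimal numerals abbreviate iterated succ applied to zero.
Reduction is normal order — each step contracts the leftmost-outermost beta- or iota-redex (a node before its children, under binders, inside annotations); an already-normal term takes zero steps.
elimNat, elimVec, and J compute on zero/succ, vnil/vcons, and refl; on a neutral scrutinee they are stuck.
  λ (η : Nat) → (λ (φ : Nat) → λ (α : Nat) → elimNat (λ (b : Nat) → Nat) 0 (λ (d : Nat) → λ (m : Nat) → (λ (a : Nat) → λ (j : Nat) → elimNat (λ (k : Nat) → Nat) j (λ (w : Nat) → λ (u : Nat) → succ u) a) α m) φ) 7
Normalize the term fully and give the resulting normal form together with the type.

reduced normal form:
  λ (η : Nat) → λ (φ : Nat) → elimNat (λ (α : Nat) → Nat) (elimNat (λ (b : Nat) → Nat) (elimNat (λ (d : Nat) → Nat) (elimNat (λ (m : Nat) → Nat) (elimNat (λ (a : Nat) → Nat) (elimNat (λ (j : Nat) → Nat) (elimNat (λ (k : Nat) → Nat) 0 (λ (w : Nat) → λ (u : Nat) → succ u) φ) (λ (c : Nat) → λ (x : Nat) → succ x) φ) (λ (χ : Nat) → λ (μ : Nat) → succ μ) φ) (λ (ξ : Nat) → λ (q : Nat) → succ q) φ) (λ (n : Nat) → λ (κ : Nat) → succ κ) φ) (λ (h : Nat) → λ (z : Nat) → succ z) φ) (λ (θ : Nat) → λ (g : Nat) → succ g) φ
type:
  Nat → Nat → Nat


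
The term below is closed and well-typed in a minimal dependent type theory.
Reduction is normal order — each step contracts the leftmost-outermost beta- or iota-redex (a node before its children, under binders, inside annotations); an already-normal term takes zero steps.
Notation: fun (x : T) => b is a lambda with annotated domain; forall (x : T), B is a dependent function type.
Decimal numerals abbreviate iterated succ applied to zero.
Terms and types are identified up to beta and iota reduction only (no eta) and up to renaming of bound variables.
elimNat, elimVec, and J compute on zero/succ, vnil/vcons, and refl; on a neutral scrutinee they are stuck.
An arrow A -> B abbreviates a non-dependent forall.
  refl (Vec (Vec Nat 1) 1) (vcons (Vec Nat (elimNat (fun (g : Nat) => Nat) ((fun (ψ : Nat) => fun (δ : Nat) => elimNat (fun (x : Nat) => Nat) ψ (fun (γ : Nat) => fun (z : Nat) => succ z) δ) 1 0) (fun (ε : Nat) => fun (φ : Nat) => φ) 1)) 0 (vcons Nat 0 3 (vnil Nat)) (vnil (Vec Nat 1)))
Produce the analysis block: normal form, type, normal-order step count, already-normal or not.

reduced normal form:
  refl (Vec (Vec Nat 1) 1) (vcons (Vec Nat 1) 0 (vcons Nat 0 3 (vnil Nat)) (vnil (Vec Nat 1)))
inferred type:
  Eq (Vec (Vec Nat 1) 1) (vcons (Vec Nat 1) 0 (vcons Nat 0 3 (vnil Nat)) (vnil (Vec Nat 1))) (vcons (Vec Nat 1) 0 (vcons Nat 0 3 (vnil Nat)) (vnil (Vec Nat 1)))
steps to reach normal form (normal order): 7
term was already normal: no
first redex: an elimNat iota-redex


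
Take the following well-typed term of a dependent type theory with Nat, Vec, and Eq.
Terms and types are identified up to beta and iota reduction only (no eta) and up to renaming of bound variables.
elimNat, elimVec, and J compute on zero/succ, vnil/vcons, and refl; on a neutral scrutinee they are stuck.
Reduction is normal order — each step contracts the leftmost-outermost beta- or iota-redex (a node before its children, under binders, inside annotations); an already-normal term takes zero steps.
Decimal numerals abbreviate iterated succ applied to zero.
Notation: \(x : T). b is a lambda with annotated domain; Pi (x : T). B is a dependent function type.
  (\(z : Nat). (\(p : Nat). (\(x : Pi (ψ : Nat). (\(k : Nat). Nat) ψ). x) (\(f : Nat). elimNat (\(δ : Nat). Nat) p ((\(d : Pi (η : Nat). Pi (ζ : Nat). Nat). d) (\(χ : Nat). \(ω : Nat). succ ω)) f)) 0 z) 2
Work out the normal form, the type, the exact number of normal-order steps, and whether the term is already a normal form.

normal form:
  2
the term's type:
  Nat
steps to reach normal form (normal order): 13
started in normal form: no
first redex: a beta-redex


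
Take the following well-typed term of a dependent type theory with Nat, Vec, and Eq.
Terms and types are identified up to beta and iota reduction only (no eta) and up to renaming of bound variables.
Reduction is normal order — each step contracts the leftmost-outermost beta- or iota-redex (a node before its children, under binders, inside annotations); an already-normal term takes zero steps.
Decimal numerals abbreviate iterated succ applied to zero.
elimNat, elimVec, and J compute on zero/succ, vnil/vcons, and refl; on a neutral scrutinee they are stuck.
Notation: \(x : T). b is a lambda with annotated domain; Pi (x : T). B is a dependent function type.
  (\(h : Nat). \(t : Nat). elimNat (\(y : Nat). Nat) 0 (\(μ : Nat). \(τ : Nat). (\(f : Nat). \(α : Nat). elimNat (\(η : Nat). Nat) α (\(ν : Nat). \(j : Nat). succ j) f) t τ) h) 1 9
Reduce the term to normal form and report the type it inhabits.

resulting normal form:
  9
inferred type:
  Nat
observation: the term reaches its normal form after 36 normal-order steps.


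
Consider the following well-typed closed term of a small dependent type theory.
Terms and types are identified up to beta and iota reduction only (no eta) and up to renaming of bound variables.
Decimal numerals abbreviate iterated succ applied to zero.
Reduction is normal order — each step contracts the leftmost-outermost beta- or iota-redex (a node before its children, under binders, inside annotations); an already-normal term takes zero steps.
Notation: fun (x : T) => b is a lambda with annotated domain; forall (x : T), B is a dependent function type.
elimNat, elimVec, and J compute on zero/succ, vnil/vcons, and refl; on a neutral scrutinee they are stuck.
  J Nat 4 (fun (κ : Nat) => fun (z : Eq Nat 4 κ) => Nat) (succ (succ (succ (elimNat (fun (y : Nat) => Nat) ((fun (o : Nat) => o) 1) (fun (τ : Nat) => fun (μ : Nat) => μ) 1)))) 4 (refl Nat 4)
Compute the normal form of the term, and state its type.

normal form:
  4
type:
  Nat
observation: the first redex contracted is a J iota-redex; the normal form is reached in 6 normal-order steps.


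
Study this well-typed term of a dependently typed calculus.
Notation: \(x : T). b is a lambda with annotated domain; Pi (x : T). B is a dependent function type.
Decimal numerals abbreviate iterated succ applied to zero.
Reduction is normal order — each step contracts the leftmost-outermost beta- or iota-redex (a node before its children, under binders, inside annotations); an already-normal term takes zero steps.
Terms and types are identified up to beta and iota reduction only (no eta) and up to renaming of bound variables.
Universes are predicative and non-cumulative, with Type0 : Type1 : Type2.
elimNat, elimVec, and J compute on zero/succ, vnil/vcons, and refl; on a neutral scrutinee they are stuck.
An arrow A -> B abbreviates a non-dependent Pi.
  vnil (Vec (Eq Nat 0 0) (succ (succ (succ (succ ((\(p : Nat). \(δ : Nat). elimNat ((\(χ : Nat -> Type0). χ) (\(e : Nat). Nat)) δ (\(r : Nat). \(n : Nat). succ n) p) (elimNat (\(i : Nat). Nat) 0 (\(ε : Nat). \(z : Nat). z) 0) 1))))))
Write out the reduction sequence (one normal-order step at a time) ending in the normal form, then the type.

reduction (normal order):
  vnil (Vec (Eq Nat 0 0) (succ (succ (succ (succ ((\(p : Nat). \(δ : Nat). elimNat ((\(χ : Nat -> Type0). χ) (\(e : Nat). Nat)) δ (\(r : Nat). \(n : Nat). succ n) p) (elimNat (\(i : Nat). Nat) 0 (\(ε : Nat). \(z : Nat). z) 0) 1))))))
  ~> vnil (Vec (Eq Nat 0 0) (succ (succ (succ (succ ((\(p : Nat). elimNat ((\(δ : Nat -> Type0). δ) (\(χ : Nat). Nat)) p (\(e : Nat). \(r : Nat). succ r) (elimNat (\(n : Nat). Nat) 0 (\(i : Nat). \(ε : Nat). ε) 0)) 1))))))
  ~> vnil (Vec (Eq Nat 0 0) (succ (succ (succ (succ (elimNat ((\(p : Nat -> Type0). p) (\(δ : Nat). Nat)) 1 (\(χ : Nat). \(e : Nat). succ e) (elimNat (\(r : Nat). Nat) 0 (\(n : Nat). \(i : Nat). i) 0)))))))
  ~> vnil (Vec (Eq Nat 0 0) (succ (succ (succ (succ (elimNat (\(p : Nat). Nat) 1 (\(δ : Nat). \(χ : Nat). succ χ) (elimNat (\(e : Nat). Nat) 0 (\(r : Nat). \(n : Nat). n) 0)))))))
  ~> vnil (Vec (Eq Nat 0 0) (succ (succ (succ (succ (elimNat (\(p : Nat). Nat) 1 (\(δ : Nat). \(χ : Nat). succ χ) 0))))))
  ~> vnil (Vec (Eq Nat 0 0) 5)
type:
  Vec (Vec (Eq Nat 0 0) 5) 0


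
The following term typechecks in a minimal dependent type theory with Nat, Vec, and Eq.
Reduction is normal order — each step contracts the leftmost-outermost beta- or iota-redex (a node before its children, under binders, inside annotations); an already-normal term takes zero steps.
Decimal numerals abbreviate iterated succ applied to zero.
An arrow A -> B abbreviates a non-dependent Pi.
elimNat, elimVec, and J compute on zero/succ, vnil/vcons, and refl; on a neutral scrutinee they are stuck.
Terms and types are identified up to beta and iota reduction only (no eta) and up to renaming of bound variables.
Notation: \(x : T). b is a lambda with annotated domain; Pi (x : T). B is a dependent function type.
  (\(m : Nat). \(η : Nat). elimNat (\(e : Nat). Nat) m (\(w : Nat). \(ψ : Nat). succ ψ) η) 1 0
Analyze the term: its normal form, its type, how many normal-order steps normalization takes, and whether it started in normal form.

reduced normal form:
  1
type:
  Nat
steps to reach normal form (normal order): 3
started in normal form: no
first redex: a beta-redex


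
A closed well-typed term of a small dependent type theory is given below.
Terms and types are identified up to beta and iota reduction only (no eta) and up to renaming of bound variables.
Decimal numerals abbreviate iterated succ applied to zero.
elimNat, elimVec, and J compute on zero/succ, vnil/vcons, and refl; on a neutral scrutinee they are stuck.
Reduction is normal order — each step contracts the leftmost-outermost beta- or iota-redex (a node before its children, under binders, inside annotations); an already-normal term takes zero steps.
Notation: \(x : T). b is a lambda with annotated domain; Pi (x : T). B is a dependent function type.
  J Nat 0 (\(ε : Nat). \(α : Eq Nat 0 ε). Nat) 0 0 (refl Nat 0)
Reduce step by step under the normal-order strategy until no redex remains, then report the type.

normal-order reduction sequence:
  J Nat 0 (\(ε : Nat). \(α : Eq Nat 0 ε). Nat) 0 0 (refl Nat 0)
  ~> 0
inferred type:
  Nat


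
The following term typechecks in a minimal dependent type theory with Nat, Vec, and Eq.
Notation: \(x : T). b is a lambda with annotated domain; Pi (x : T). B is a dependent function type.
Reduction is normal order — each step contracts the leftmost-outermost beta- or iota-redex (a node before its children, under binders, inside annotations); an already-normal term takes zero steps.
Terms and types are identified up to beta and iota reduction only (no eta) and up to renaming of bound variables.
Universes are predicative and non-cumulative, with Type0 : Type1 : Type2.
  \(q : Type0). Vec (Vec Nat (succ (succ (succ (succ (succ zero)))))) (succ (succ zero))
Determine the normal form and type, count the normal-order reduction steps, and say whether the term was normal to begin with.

reduced normal form:
  \(q : Type0). Vec (Vec Nat (succ (succ (succ (succ (succ zero)))))) (succ (succ zero))
type:
  Pi (q : Type0). Type0
reduction steps (normal order): 0
started in normal form: yes


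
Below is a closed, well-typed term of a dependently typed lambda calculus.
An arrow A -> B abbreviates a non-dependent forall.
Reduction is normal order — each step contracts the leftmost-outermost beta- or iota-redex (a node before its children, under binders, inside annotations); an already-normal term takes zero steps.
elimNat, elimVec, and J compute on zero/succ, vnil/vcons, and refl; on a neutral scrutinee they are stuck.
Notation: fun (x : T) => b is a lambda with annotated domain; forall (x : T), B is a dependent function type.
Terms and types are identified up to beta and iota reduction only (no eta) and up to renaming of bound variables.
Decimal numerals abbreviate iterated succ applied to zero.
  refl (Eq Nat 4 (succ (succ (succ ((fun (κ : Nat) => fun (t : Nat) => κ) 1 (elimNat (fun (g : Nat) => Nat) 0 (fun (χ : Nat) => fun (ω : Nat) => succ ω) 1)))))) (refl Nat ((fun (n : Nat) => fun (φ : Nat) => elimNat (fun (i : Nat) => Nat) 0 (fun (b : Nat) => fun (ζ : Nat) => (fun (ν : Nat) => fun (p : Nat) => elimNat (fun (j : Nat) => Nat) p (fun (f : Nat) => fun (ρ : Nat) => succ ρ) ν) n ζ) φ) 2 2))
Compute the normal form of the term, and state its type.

normal form:
  refl (Eq Nat 4 4) (refl Nat 4)
the term's type:
  Eq (Eq Nat 4 4) (refl Nat 4) (refl Nat 4)
observation: 29 normal-order steps normalize the term, beginning with a beta-redex.


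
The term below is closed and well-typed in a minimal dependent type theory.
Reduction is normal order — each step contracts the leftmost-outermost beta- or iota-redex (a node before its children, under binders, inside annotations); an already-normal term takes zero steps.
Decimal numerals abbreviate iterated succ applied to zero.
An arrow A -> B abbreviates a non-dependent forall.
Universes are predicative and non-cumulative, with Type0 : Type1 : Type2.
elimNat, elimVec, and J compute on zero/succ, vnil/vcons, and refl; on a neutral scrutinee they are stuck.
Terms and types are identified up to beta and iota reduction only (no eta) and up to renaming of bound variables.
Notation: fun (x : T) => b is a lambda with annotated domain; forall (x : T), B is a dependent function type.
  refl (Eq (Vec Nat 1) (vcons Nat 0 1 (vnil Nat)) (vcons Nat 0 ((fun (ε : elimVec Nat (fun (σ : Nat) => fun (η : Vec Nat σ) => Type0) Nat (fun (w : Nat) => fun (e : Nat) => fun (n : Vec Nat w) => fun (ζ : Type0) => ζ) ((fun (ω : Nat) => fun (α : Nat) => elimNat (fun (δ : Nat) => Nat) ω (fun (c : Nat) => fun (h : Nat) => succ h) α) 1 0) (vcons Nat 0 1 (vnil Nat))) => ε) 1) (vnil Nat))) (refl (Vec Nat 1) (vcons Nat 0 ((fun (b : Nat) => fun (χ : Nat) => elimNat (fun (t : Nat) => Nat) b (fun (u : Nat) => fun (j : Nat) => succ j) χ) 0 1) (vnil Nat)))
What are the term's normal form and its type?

reduced normal form:
  refl (Eq (Vec Nat 1) (vcons Nat 0 1 (vnil Nat)) (vcons Nat 0 1 (vnil Nat))) (refl (Vec Nat 1) (vcons Nat 0 1 (vnil Nat)))
inferred type:
  Eq (Eq (Vec Nat 1) (vcons Nat 0 1 (vnil Nat)) (vcons Nat 0 1 (vnil Nat))) (refl (Vec Nat 1) (vcons Nat 0 1 (vnil Nat))) (refl (Vec Nat 1) (vcons Nat 0 1 (vnil Nat)))
observation: normalization takes exactly 7 steps under the normal-order strategy.
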